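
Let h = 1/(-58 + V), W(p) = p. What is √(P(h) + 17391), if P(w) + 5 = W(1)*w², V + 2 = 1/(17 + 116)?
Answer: √1106869988915/7979 ≈ 131.86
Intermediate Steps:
V = -265/133 (V = -2 + 1/(17 + 116) = -2 + 1/133 = -265/133 ≈ -1.9925)
h = -133/7979 (h = 1/(-58 - 265/133) = 1/(-7979/133) = -133/7979 ≈ -0.016669)
P(w) = -5 + w² (P(w) = -5 + 1*w² = -5 + w²)
√(P(h) + 17391) = √((-5 + (-133/7979)²) + 17391) = √((-5 + 17689/63664441) + 17391) = √(-318304516/63664441 + 17391) = √(1106869988915/63664441) = √1106869988915/7979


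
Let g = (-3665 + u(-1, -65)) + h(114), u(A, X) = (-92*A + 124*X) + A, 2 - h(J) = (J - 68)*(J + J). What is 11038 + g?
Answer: -11082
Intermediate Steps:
h(J) = 2 - 2*J*(-68 + J) (h(J) = 2 - (J - 68)*(J + J) = 2 - (-68 + J)*2*J = 2 - 2*J*(-68 + J))
u(A, X) = -91*A + 124*X
g = -22120 (g = (-3665 + (-91*(-1) + 124*(-65))) + (2 - 2*114**2 + 136*114) = (-3665 + (91 - 8060)) + (2 - 2*12996 + 15504) = (-3665 - 7969) + (2 - 25992 + 15504) = -11634 - 10486 = -22120)
11038 + g = 11038 - 22120 = -11082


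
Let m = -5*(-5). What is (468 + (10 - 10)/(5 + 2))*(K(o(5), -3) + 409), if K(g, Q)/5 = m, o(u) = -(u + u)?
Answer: 249912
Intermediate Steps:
m = 25
o(u) = -2*u
K(g, Q) = 125 (K(g, Q) = 5*25 = 125)
(468 + (10 - 10)/(5 + 2))*(K(o(5), -3) + 409) = (468 + (10 - 10)/(5 + 2))*(125 + 409) = (468 + 0/7)*534 = (468 + 0*(1/7))*534 = (468 + 0)*534 = 468*534 = 249912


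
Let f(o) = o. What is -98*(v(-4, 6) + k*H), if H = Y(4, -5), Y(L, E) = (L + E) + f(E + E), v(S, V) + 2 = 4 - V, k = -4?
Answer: -3920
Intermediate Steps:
v(S, V) = 2 - V (v(S, V) = -2 + (4 - V) = 2 - V)
Y(L, E) = L + 3*E (Y(L, E) = (L + E) + (E + E) = (E + L) + 2*E = L + 3*E)
H = -11 (H = 4 + 3*(-5) = 4 - 15 = -11)
-98*(v(-4, 6) + k*H) = -98*((2 - 1*6) - 4*(-11)) = -98*((2 - 6) + 44) = -98*(-4 + 44) = -98*40 = -3920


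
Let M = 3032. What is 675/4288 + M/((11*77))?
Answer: 13572941/3631936 ≈ 3.7371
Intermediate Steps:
675/4288 + M/((11*77)) = 675/4288 + 3032/((11*77)) = 675*(1/4288) + 3032/847 = 675/4288 + 3032*(1/847) = 675/4288 + 3032/847 = 13572941/3631936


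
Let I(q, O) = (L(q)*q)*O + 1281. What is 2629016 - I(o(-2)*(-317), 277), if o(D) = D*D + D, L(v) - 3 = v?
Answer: -108187223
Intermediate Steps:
L(v) = 3 + v
o(D) = D + D² (o(D) = D² + D = D + D²)
I(q, O) = 1281 + O*q*(3 + q) (I(q, O) = ((3 + q)*q)*O + 1281 = (q*(3 + q))*O + 1281 = O*q*(3 + q) + 1281 = 1281 + O*q*(3 + q))
2629016 - I(o(-2)*(-317), 277) = 2629016 - (1281 + 277*(-2*(1 - 2)*(-317))*(3 - 2*(1 - 2)*(-317))) = 2629016 - (1281 + 277*(-2*(-1)*(-317))*(3 - 2*(-1)*(-317))) = 2629016 - (1281 + 277*(2*(-317))*(3 + 2*(-317))) = 2629016 - (1281 + 277*(-634)*(3 - 634)) = 2629016 - (1281 + 277*(-634)*(-631)) = 2629016 - (1281 + 110814958) = 2629016 - 1*110816239 = 2629016 - 110816239 = -108187223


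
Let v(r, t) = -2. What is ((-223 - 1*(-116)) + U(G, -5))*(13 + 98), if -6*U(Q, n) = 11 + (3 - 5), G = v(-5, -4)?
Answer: -24087/2 ≈ -12044.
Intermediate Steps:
G = -2
U(Q, n) = -3/2 (U(Q, n) = -(11 + (3 - 5))/6 = -(11 - 2)/6 = -⅙*9 = -3/2)
((-223 - 1*(-116)) + U(G, -5))*(13 + 98) = ((-223 - 1*(-116)) - 3/2)*(13 + 98) = ((-223 + 116) - 3/2)*111 = (-107 - 3/2)*111 = -217/2*111 = -24087/2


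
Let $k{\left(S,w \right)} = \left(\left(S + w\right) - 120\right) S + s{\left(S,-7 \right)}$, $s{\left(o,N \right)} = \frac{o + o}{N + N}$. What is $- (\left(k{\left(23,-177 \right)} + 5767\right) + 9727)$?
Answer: $- \frac{64321}{7} \approx -9188.7$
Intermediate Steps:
$s{\left(o,N \right)} = \frac{o}{N}$ ($s{\left(o,N \right)} = \frac{2 o}{2 N} = 2 o \frac{1}{2 N} = \frac{o}{N}$)
$k{\left(S,w \right)} = - \frac{S}{7} + S \left(-120 + S + w\right)$ ($k{\left(S,w \right)} = \left(\left(S + w\right) - 120\right) S + \frac{S}{-7} = \left(-120 + S + w\right) S + S \left(- \frac{1}{7}\right) = S \left(-120 + S + w\right) - \frac{S}{7} = - \frac{S}{7} + S \left(-120 + S + w\right)$)
$- (\left(k{\left(23,-177 \right)} + 5767\right) + 9727) = - (\left(\frac{1}{7} \cdot 23 \left(-841 + 7 \cdot 23 + 7 \left(-177\right)\right) + 5767\right) + 9727) = - (\left(\frac{1}{7} \cdot 23 \left(-841 + 161 - 1239\right) + 5767\right) + 9727) = - (\left(\frac{1}{7} \cdot 23 \left(-1919\right) + 5767\right) + 9727) = - (\left(- \frac{44137}{7} + 5767\right) + 9727) = - (- \frac{3768}{7} + 9727) = \left(-1\right) \frac{64321}{7} = - \frac{64321}{7}$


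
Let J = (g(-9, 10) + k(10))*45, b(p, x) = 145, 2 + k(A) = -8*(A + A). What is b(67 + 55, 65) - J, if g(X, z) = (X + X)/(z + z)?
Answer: 14951/2 ≈ 7475.5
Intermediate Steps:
g(X, z) = X/z (g(X, z) = (2*X)/((2*z)) = (2*X)*(1/(2*z)) = X/z)
k(A) = -2 - 16*A (k(A) = -2 - 8*(A + A) = -2 - 16*A)
J = -14661/2 (J = (-9/10 + (-2 - 16*10))*45 = (-9*⅒ + (-2 - 160))*45 = (-9/10 - 162)*45 = -1629/10*45 = -14661/2 ≈ -7330.5)
b(67 + 55, 65) - J = 145 - 1*(-14661/2) = 145 + 14661/2 = 14951/2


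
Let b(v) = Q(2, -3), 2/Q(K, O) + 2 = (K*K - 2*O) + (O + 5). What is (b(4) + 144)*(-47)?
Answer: -33887/5 ≈ -6777.4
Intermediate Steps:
Q(K, O) = 2/(3 + K**2 - O) (Q(K, O) = 2/(-2 + ((K*K - 2*O) + (O + 5))) = 2/(-2 + ((K**2 - 2*O) + (5 + O))) = 2/(-2 + (5 + K**2 - O)) = 2/(3 + K**2 - O))
b(v) = 1/5 (b(v) = 2/(3 + 2**2 - 1*(-3)) = 2/(3 + 4 + 3) = 2/10 = 2*(1/10) = 1/5)
(b(4) + 144)*(-47) = (1/5 + 144)*(-47) = (721/5)*(-47) = -33887/5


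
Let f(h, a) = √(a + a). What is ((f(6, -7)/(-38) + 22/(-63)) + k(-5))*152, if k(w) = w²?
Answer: 236056/63 - 4*I*√14 ≈ 3746.9 - 14.967*I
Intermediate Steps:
f(h, a) = √2*√a (f(h, a) = √(2*a) = √2*√a)
((f(6, -7)/(-38) + 22/(-63)) + k(-5))*152 = (((√2*√(-7))/(-38) + 22/(-63)) + (-5)²)*152 = (((√2*(I*√7))*(-1/38) + 22*(-1/63)) + 25)*152 = (((I*√14)*(-1/38) - 22/63) + 25)*152 = ((-I*√14/38 - 22/63) + 25)*152 = ((-22/63 - I*√14/38) + 25)*152 = (1553/63 - I*√14/38)*152 = 236056/63 - 4*I*√14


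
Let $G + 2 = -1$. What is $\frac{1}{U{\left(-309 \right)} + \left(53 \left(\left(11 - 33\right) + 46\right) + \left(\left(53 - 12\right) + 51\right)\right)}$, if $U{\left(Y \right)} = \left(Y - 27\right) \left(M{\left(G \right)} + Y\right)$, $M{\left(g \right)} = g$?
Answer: $\frac{1}{106196} \approx 9.4165 \cdot 10^{-6}$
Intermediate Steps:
$G = -3$ ($G = -2 - 1 = -3$)
$U{\left(Y \right)} = \left(-27 + Y\right) \left(-3 + Y\right)$ ($U{\left(Y \right)} = \left(Y - 27\right) \left(-3 + Y\right) = \left(-27 + Y\right) \left(-3 + Y\right)$)
$\frac{1}{U{\left(-309 \right)} + \left(53 \left(\left(11 - 33\right) + 46\right) + \left(\left(53 - 12\right) + 51\right)\right)} = \frac{1}{\left(81 + \left(-309\right)^{2} - -9270\right) + \left(53 \left(\left(11 - 33\right) + 46\right) + \left(\left(53 - 12\right) + 51\right)\right)} = \frac{1}{\left(81 + 95481 + 9270\right) + \left(53 \left(-22 + 46\right) + \left(41 + 51\right)\right)} = \frac{1}{104832 + \left(53 \cdot 24 + 92\right)} = \frac{1}{104832 + \left(1272 + 92\right)} = \frac{1}{104832 + 1364} = \frac{1}{106196}$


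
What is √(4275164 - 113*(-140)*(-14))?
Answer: 2*√1013421 ≈ 2013.4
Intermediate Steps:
√(4275164 - 113*(-140)*(-14)) = √(4275164 + 15820*(-14)) = √(4275164 - 221480) = √4053684 = 2*√1013421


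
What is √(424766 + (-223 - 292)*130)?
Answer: 2*√89454 ≈ 598.18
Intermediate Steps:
√(424766 + (-223 - 292)*130) = √(424766 - 515*130) = √(424766 - 66950) = √357816 = 2*√89454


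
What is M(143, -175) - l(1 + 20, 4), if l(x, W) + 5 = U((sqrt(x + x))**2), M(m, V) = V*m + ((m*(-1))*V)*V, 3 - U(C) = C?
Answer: -4404356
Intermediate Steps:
U(C) = 3 - C
M(m, V) = V*m - m*V**2 (M(m, V) = V*m + ((-m)*V)*V = V*m + (-V*m)*V = V*m - m*V**2)
l(x, W) = -2 - 2*x (l(x, W) = -5 + (3 - (sqrt(x + x))**2) = -5 + (3 - (sqrt(2*x))**2) = -5 + (3 - (sqrt(2)*sqrt(x))**2) = -5 + (3 - 2*x) = -2 - 2*x)
M(143, -175) - l(1 + 20, 4) = -175*143*(1 - 1*(-175)) - (-2 - 2*(1 + 20)) = -175*143*(1 + 175) - (-2 - 2*21) = -175*143*176 - (-2 - 42) = -4404400 - 1*(-44) = -4404400 + 44 = -4404356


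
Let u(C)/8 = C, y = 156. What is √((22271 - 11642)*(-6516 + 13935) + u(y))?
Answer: √78857799 ≈ 8880.2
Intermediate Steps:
u(C) = 8*C
√((22271 - 11642)*(-6516 + 13935) + u(y)) = √((22271 - 11642)*(-6516 + 13935) + 8*156) = √(10629*7419 + 1248) = √(78856551 + 1248) = √78857799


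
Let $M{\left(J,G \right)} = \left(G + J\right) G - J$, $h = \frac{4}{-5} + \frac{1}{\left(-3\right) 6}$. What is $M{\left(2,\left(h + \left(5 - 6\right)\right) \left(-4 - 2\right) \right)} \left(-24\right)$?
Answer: $- \frac{259592}{75} \approx -3461.2$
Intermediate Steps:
$h = - \frac{77}{90}$ ($h = 4 \left(- \frac{1}{5}\right) - \frac{1}{18} = - \frac{4}{5} - \frac{1}{18} = - \frac{77}{90} \approx -0.85556$)
$M{\left(J,G \right)} = - J + G \left(G + J\right)$ ($M{\left(J,G \right)} = G \left(G + J\right) - J = - J + G \left(G + J\right)$)
$M{\left(2,\left(h + \left(5 - 6\right)\right) \left(-4 - 2\right) \right)} \left(-24\right) = \left(\left(\left(- \frac{77}{90} + \left(5 - 6\right)\right) \left(-4 - 2\right)\right)^{2} - 2 + \left(- \frac{77}{90} + \left(5 - 6\right)\right) \left(-4 - 2\right) 2\right) \left(-24\right) = \left(\left(\left(- \frac{77}{90} + \left(5 - 6\right)\right) \left(-6\right)\right)^{2} - 2 + \left(- \frac{77}{90} + \left(5 - 6\right)\right) \left(-6\right) 2\right) \left(-24\right) = \left(\left(\left(- \frac{77}{90} - 1\right) \left(-6\right)\right)^{2} - 2 + \left(- \frac{77}{90} - 1\right) \left(-6\right) 2\right) \left(-24\right) = \left(\left(\left(- \frac{167}{90}\right) \left(-6\right)\right)^{2} - 2 + \left(- \frac{167}{90}\right) \left(-6\right) 2\right) \left(-24\right) = \left(\left(\frac{167}{15}\right)^{2} - 2 + \frac{167}{15} \cdot 2\right) \left(-24\right) = \left(\frac{27889}{225} - 2 + \frac{334}{15}\right) \left(-24\right) = \frac{32449}{225} \left(-24\right) = - \frac{259592}{75}$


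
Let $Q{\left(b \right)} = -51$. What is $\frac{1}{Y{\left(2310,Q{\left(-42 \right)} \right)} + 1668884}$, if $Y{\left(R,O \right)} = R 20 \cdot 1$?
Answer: $\frac{1}{1715084} \approx 5.8306 \cdot 10^{-7}$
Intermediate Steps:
$Y{\left(R,O \right)} = 20 R$ ($Y{\left(R,O \right)} = R 20 = 20 R$)
$\frac{1}{Y{\left(2310,Q{\left(-42 \right)} \right)} + 1668884} = \frac{1}{20 \cdot 2310 + 1668884} = \frac{1}{46200 + 1668884} = \frac{1}{1715084}$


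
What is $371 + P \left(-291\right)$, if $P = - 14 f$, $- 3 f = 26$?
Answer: $-34937$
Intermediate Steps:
$f = - \frac{26}{3}$ ($f = \left(- \frac{1}{3}\right) 26 = - \frac{26}{3} \approx -8.6667$)
$P = \frac{364}{3}$ ($P = \left(-14\right) \left(- \frac{26}{3}\right) = \frac{364}{3} \approx 121.33$)
$371 + P \left(-291\right) = 371 + \frac{364}{3} \left(-291\right) = 371 - 35308 = -34937$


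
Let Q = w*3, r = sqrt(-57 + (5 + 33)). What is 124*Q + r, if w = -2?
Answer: -744 + I*sqrt(19) ≈ -744.0 + 4.3589*I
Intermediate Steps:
r = I*sqrt(19) (r = sqrt(-57 + 38) = sqrt(-19) = I*sqrt(19) ≈ 4.3589*I)
Q = -6 (Q = -2*3 = -6)
124*Q + r = 124*(-6) + I*sqrt(19) = -744 + I*sqrt(19)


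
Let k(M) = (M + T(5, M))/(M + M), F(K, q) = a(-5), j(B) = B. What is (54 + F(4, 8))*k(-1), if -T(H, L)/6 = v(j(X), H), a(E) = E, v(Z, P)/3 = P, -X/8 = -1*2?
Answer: 4459/2 ≈ 2229.5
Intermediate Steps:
X = 16 (X = -(-8)*2 = -8*(-2) = 16)
v(Z, P) = 3*P
T(H, L) = -18*H
F(K, q) = -5
k(M) = (-90 + M)/(2*M) (k(M) = (M - 18*5)/(M + M) = (M - 90)/((2*M)) = (-90 + M)*(1/(2*M)) = (-90 + M)/(2*M))
(54 + F(4, 8))*k(-1) = (54 - 5)*((½)*(-90 - 1)/(-1)) = 49*((½)*(-1)*(-91)) = 49*(91/2) = 4459/2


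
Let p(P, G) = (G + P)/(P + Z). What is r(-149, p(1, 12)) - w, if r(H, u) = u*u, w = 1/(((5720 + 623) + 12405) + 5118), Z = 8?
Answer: 4033273/1933146 ≈ 2.0864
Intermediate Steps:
p(P, G) = (G + P)/(8 + P) (p(P, G) = (G + P)/(P + 8) = (G + P)/(8 + P))
w = 1/23866 (w = 1/((6343 + 12405) + 5118) = 1/(18748 + 5118) = 1/23866 ≈ 4.1901e-5)
r(H, u) = u**2
r(-149, p(1, 12)) - w = ((12 + 1)/(8 + 1))**2 - 1*1/23866 = (13/9)**2 - 1/23866 = 169/81 - 1/23866 = 4033273/1933146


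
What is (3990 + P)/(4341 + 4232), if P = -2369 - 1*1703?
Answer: -82/8573 ≈ -0.0095649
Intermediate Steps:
P = -4072 (P = -2369 - 1703 = -4072)
(3990 + P)/(4341 + 4232) = (3990 - 4072)/(4341 + 4232) = -82/8573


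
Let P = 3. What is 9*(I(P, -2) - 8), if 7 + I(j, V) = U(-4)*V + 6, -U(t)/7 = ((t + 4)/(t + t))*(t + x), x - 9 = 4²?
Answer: -81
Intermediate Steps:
x = 25 (x = 9 + 4² = 9 + 16 = 25)
U(t) = -7*(4 + t)*(25 + t)/(2*t) (U(t) = -7*(t + 4)/(t + t)*(t + 25) = -7*(4 + t)/((2*t))*(25 + t) = -7*(4 + t)*(1/(2*t))*(25 + t) = -7*(4 + t)/(2*t)*(25 + t) = -7*(4 + t)*(25 + t)/(2*t))
I(j, V) = -1 (I(j, V) = -7 + (((7/2)*(-100 - 1*(-4)*(29 - 4))/(-4))*V + 6) = -7 + (((7/2)*(-¼)*(-100 - 1*(-4)*25))*V + 6) = -7 + (((7/2)*(-¼)*(-100 + 100))*V + 6) = -7 + (((7/2)*(-¼)*0)*V + 6) = -7 + (0*V + 6) = -7 + (0 + 6) = -7 + 6 = -1)
9*(I(P, -2) - 8) = 9*(-1 - 8) = 9*(-9) = -81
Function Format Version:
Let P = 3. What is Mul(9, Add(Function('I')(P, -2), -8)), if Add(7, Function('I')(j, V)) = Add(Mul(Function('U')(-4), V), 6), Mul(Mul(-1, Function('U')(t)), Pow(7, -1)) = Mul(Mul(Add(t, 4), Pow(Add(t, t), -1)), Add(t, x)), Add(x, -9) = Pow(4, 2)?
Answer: -81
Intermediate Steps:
x = 25 (x = Add(9, Pow(4, 2)) = Add(9, 16) = 25)
Function('U')(t) = Mul(Rational(-7, 2), Pow(t, -1), Add(4, t), Add(25, t)) (Function('U')(t) = Mul(-7, Mul(Mul(Add(t, 4), Pow(Add(t, t), -1)), Add(t, 25))) = Mul(-7, Mul(Mul(Add(4, t), Pow(Mul(2, t), -1)), Add(25, t))) = Mul(-7, Mul(Mul(Add(4, t), Mul(Rational(1, 2), Pow(t, -1))), Add(25, t))) = Mul(-7, Mul(Mul(Rational(1, 2), Pow(t, -1), Add(4, t)), Add(25, t))) = Mul(-7, Mul(Rational(1, 2), Pow(t, -1), Add(4, t), Add(25, t))) = Mul(Rational(-7, 2), Pow(t, -1), Add(4, t), Add(25, t)))
Function('I')(j, V) = -1 (Function('I')(j, V) = Add(-7, Add(Mul(Mul(Rational(7, 2), Pow(-4, -1), Add(-100, Mul(-1, -4, Add(29, -4)))), V), 6)) = Add(-7, Add(Mul(Mul(Rational(7, 2), Rational(-1, 4), Add(-100, Mul(-1, -4, 25))), V), 6)) = Add(-7, Add(Mul(Mul(Rational(7, 2), Rational(-1, 4), Add(-100, 100)), V), 6)) = Add(-7, Add(Mul(Mul(Rational(7, 2), Rational(-1, 4), 0), V), 6)) = Add(-7, Add(Mul(0, V), 6)) = Add(-7, Add(0, 6)) = Add(-7, 6) = -1)
Mul(9, Add(Function('I')(P, -2), -8)) = Mul(9, Add(-1, -8)) = Mul(9, -9) = -81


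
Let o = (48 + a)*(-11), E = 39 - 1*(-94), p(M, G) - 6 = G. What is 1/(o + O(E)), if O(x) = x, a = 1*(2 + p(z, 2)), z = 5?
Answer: -1/505 ≈ -0.0019802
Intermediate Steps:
p(M, G) = 6 + G
a = 10 (a = 1*(2 + (6 + 2)) = 1*(2 + 8) = 1*10 = 10)
E = 133 (E = 39 + 94 = 133)
o = -638 (o = (48 + 10)*(-11) = 58*(-11) = -638)
1/(o + O(E)) = 1/(-638 + 133) = 1/(-505) = -1/505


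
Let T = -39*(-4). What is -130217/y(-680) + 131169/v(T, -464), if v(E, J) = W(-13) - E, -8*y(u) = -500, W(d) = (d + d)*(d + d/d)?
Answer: -8077193/6500 ≈ -1242.6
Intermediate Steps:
W(d) = 2*d*(1 + d) (W(d) = (2*d)*(d + 1) = (2*d)*(1 + d) = 2*d*(1 + d))
T = 156
y(u) = 125/2 (y(u) = -⅛*(-500) = 125/2)
v(E, J) = 312 - E (v(E, J) = 2*(-13)*(1 - 13) - E = 2*(-13)*(-12) - E = 312 - E)
-130217/y(-680) + 131169/v(T, -464) = -130217/125/2 + 131169/(312 - 1*156) = -130217*2/125 + 131169/(312 - 156) = -260434/125 + 131169/156 = -260434/125 + 131169*(1/156) = -260434/125 + 43723/52 = -8077193/6500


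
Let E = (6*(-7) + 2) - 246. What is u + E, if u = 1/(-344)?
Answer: -98385/344 ≈ -286.00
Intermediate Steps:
u = -1/344 ≈ -0.0029070
E = -286 (E = (-42 + 2) - 246 = -40 - 246 = -286)
u + E = -1/344 - 286 = -98385/344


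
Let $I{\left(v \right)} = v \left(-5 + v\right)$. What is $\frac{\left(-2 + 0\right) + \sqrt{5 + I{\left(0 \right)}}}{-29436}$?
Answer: $\frac{1}{14718} - \frac{\sqrt{5}}{29436} \approx -8.0197 \cdot 10^{-6}$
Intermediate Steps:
$\frac{\left(-2 + 0\right) + \sqrt{5 + I{\left(0 \right)}}}{-29436} = \frac{\left(-2 + 0\right) + \sqrt{5 + 0 \left(-5 + 0\right)}}{-29436} = \left(-2 + \sqrt{5 + 0 \left(-5\right)}\right) \left(- \frac{1}{29436}\right) = \left(-2 + \sqrt{5 + 0}\right) \left(- \frac{1}{29436}\right) = \left(-2 + \sqrt{5}\right) \left(- \frac{1}{29436}\right) = \frac{1}{14718} - \frac{\sqrt{5}}{29436}$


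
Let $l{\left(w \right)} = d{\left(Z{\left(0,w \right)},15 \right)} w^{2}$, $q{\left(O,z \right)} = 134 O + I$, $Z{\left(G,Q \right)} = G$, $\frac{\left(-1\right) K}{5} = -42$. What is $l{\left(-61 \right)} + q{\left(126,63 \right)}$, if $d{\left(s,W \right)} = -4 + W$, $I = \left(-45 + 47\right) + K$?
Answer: $58027$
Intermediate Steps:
$K = 210$ ($K = \left(-5\right) \left(-42\right) = 210$)
$I = 212$ ($I = \left(-45 + 47\right) + 210 = 2 + 210 = 212$)
$q{\left(O,z \right)} = 212 + 134 O$ ($q{\left(O,z \right)} = 134 O + 212 = 212 + 134 O$)
$l{\left(w \right)} = 11 w^{2}$ ($l{\left(w \right)} = \left(-4 + 15\right) w^{2} = 11 w^{2}$)
$l{\left(-61 \right)} + q{\left(126,63 \right)} = 11 \left(-61\right)^{2} + \left(212 + 134 \cdot 126\right) = 11 \cdot 3721 + \left(212 + 16884\right) = 40931 + 17096 = 58027$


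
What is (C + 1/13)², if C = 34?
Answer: 196249/169 ≈ 1161.2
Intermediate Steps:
(C + 1/13)² = (34 + 1/13)² = (443/13)² = 196249/169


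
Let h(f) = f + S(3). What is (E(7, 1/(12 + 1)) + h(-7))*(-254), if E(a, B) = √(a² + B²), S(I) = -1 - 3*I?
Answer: 4318 - 254*√8282/13 ≈ 2539.9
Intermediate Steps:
h(f) = -10 + f (h(f) = f + (-1 - 3*3) = f + (-1 - 9) = f - 10 = -10 + f)
E(a, B) = √(B² + a²)
(E(7, 1/(12 + 1)) + h(-7))*(-254) = (√((1/(12 + 1))² + 7²) + (-10 - 7))*(-254) = (√((1/13)² + 49) - 17)*(-254) = (√(1/169 + 49) - 17)*(-254) = (√(8282/169) - 17)*(-254) = (√8282/13 - 17)*(-254) = (-17 + √8282/13)*(-254) = 4318 - 254*√8282/13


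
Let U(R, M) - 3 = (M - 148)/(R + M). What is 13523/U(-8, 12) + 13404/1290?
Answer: -2838191/6665 ≈ -425.83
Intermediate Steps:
U(R, M) = 3 + (-148 + M)/(M + R) (U(R, M) = 3 + (M - 148)/(R + M) = 3 + (-148 + M)/(M + R))
13523/U(-8, 12) + 13404/1290 = 13523/(((-148 + 3*(-8) + 4*12)/(12 - 8))) + 13404/1290 = 13523/(((-148 - 24 + 48)/4)) + 13404*(1/1290) = 13523/(((¼)*(-124))) + 2234/215 = 13523/(-31) + 2234/215 = 13523*(-1/31) + 2234/215 = -13523/31 + 2234/215 = -2838191/6665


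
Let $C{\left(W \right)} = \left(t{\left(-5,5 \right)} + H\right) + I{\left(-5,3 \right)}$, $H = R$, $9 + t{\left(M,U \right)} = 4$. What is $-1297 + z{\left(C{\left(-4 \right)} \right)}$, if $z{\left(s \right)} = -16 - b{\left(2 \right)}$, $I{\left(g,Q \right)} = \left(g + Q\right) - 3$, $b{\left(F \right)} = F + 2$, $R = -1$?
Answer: $-1317$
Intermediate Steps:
$t{\left(M,U \right)} = -5$ ($t{\left(M,U \right)} = -9 + 4 = -5$)
$b{\left(F \right)} = 2 + F$
$I{\left(g,Q \right)} = -3 + Q + g$ ($I{\left(g,Q \right)} = \left(Q + g\right) - 3 = -3 + Q + g$)
$H = -1$
$C{\left(W \right)} = -11$ ($C{\left(W \right)} = \left(-5 - 1\right) - 5 = -6 - 5 = -11$)
$z{\left(s \right)} = -20$ ($z{\left(s \right)} = -16 - \left(2 + 2\right) = -16 - 4 = -20$)
$-1297 + z{\left(C{\left(-4 \right)} \right)} = -1297 - 20 = -1317$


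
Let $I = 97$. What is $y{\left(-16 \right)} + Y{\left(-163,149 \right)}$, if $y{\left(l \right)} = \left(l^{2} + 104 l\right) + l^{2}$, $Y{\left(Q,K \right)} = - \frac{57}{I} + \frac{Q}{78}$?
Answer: $- \frac{8736289}{7566} \approx -1154.7$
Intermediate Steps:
$Y{\left(Q,K \right)} = - \frac{57}{97} + \frac{Q}{78}$
$y{\left(l \right)} = 2 l^{2} + 104 l$
$y{\left(-16 \right)} + Y{\left(-163,149 \right)} = 2 \left(-16\right) \left(52 - 16\right) + \left(- \frac{57}{97} + \frac{1}{78} \left(-163\right)\right) = 2 \left(-16\right) 36 - \frac{20257}{7566} = -1152 - \frac{20257}{7566} = - \frac{8736289}{7566}$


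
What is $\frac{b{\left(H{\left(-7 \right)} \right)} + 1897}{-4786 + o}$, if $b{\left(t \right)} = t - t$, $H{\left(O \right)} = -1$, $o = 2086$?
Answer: $- \frac{1897}{2700} \approx -0.70259$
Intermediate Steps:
$b{\left(t \right)} = 0$
$\frac{b{\left(H{\left(-7 \right)} \right)} + 1897}{-4786 + o} = \frac{0 + 1897}{-4786 + 2086} = \frac{1897}{-2700} = 1897 \left(- \frac{1}{2700}\right) = - \frac{1897}{2700}$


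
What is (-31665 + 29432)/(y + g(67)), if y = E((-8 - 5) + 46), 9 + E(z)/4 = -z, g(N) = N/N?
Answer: 2233/167 ≈ 13.371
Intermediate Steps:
g(N) = 1
E(z) = -36 - 4*z (E(z) = -36 + 4*(-z) = -36 - 4*z)
y = -168 (y = -36 - 4*((-8 - 5) + 46) = -36 - 4*(-13 + 46) = -36 - 4*33 = -36 - 132 = -168)
(-31665 + 29432)/(y + g(67)) = (-31665 + 29432)/(-168 + 1) = -2233/(-167) = -2233*(-1/167) = 2233/167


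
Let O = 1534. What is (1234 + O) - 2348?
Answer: 420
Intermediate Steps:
(1234 + O) - 2348 = (1234 + 1534) - 2348 = 2768 - 2348 = 420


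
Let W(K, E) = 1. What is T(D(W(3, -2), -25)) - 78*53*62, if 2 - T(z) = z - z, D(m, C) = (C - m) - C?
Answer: -256306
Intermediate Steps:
D(m, C) = -m
T(z) = 2 (T(z) = 2 - (z - z) = 2 - 1*0 = 2 + 0 = 2)
T(D(W(3, -2), -25)) - 78*53*62 = 2 - 78*53*62 = 2 - 4134*62 = 2 - 256308 = -256306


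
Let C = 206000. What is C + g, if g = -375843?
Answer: -169843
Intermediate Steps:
C + g = 206000 - 375843 = -169843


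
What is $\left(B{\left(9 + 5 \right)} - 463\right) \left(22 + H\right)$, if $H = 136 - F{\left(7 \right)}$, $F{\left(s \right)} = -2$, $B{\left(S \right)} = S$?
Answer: $-71840$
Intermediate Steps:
$H = 138$ ($H = 136 - -2 = 136 + 2 = 138$)
$\left(B{\left(9 + 5 \right)} - 463\right) \left(22 + H\right) = \left(\left(9 + 5\right) - 463\right) \left(22 + 138\right) = \left(14 - 463\right) 160 = \left(-449\right) 160 = -71840$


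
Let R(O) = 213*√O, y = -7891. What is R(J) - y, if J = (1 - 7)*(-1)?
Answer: 7891 + 213*√6 ≈ 8412.7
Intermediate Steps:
J = 6 (J = -6*(-1) = 6)
R(J) - y = 213*√6 - 1*(-7891) = 213*√6 + 7891 = 7891 + 213*√6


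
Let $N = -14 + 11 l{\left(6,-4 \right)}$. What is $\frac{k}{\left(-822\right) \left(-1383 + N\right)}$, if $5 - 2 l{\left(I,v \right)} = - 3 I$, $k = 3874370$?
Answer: $\frac{3874370}{1044351} \approx 3.7098$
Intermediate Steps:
$l{\left(I,v \right)} = \frac{5}{2} + \frac{3 I}{2}$ ($l{\left(I,v \right)} = \frac{5}{2} - \frac{\left(-3\right) I}{2} = \frac{5}{2} + \frac{3 I}{2}$)
$N = \frac{225}{2}$ ($N = -14 + 11 \left(\frac{5}{2} + \frac{3}{2} \cdot 6\right) = -14 + 11 \left(\frac{5}{2} + 9\right) = -14 + 11 \cdot \frac{23}{2} = -14 + \frac{253}{2} = \frac{225}{2} \approx 112.5$)
$\frac{k}{\left(-822\right) \left(-1383 + N\right)} = \frac{3874370}{\left(-822\right) \left(-1383 + \frac{225}{2}\right)} = \frac{3874370}{\left(-822\right) \left(- \frac{2541}{2}\right)} = \frac{3874370}{1044351}$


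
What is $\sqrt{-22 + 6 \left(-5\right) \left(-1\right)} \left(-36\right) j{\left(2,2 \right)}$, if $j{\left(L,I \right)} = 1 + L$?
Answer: $- 216 \sqrt{2} \approx -305.47$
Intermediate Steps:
$\sqrt{-22 + 6 \left(-5\right) \left(-1\right)} \left(-36\right) j{\left(2,2 \right)} = \sqrt{-22 + 6 \left(-5\right) \left(-1\right)} \left(-36\right) \left(1 + 2\right) = \sqrt{-22 - -30} \left(-36\right) 3 = \sqrt{-22 + 30} \left(-36\right) 3 = \sqrt{8} \left(-36\right) 3 = 2 \sqrt{2} \left(-36\right) 3 = - 72 \sqrt{2} \cdot 3 = - 216 \sqrt{2}$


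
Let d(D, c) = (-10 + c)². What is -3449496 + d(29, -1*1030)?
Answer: -2367896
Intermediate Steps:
-3449496 + d(29, -1*1030) = -3449496 + (-10 - 1*1030)² = -3449496 + (-10 - 1030)² = -3449496 + (-1040)² = -3449496 + 1081600 = -2367896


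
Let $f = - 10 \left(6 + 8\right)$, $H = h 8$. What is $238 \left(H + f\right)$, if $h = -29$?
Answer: $-88536$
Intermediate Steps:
$H = -232$ ($H = \left(-29\right) 8 = -232$)
$f = -140$ ($f = \left(-10\right) 14 = -140$)
$238 \left(H + f\right) = 238 \left(-232 - 140\right) = 238 \left(-372\right) = -88536$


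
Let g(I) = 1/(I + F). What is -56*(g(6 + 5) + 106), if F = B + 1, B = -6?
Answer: -17836/3 ≈ -5945.3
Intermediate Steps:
F = -5 (F = -6 + 1 = -5)
g(I) = 1/(-5 + I) (g(I) = 1/(I - 5) = 1/(-5 + I))
-56*(g(6 + 5) + 106) = -56*(1/(-5 + (6 + 5)) + 106) = -56*(1/(-5 + 11) + 106) = -56*(1/6 + 106) = -56*(⅙ + 106) = -56*637/6 = -17836/3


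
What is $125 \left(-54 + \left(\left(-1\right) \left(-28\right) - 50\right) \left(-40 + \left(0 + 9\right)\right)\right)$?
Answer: $78500$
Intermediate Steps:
$125 \left(-54 + \left(\left(-1\right) \left(-28\right) - 50\right) \left(-40 + \left(0 + 9\right)\right)\right) = 125 \left(-54 + \left(28 - 50\right) \left(-40 + 9\right)\right) = 125 \left(-54 - -682\right) = 125 \left(-54 + 682\right) = 125 \cdot 628 = 78500$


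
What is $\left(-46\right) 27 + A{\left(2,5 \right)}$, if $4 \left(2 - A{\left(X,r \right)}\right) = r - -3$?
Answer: $-1242$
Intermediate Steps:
$A{\left(X,r \right)} = \frac{5}{4} - \frac{r}{4}$ ($A{\left(X,r \right)} = 2 - \frac{r - -3}{4} = 2 - \frac{r + 3}{4} = 2 - \frac{3 + r}{4} = 2 - \left(\frac{3}{4} + \frac{r}{4}\right) = \frac{5}{4} - \frac{r}{4}$)
$\left(-46\right) 27 + A{\left(2,5 \right)} = \left(-46\right) 27 + \left(\frac{5}{4} - \frac{5}{4}\right) = -1242 + \left(\frac{5}{4} - \frac{5}{4}\right) = -1242 + 0 = -1242$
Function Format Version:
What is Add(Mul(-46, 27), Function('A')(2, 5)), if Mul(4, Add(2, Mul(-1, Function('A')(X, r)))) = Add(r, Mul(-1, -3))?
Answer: -1242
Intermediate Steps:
Function('A')(X, r) = Add(Rational(5, 4), Mul(Rational(-1, 4), r)) (Function('A')(X, r) = Add(2, Mul(Rational(-1, 4), Add(r, Mul(-1, -3)))) = Add(2, Mul(Rational(-1, 4), Add(r, 3))) = Add(2, Mul(Rational(-1, 4), Add(3, r))) = Add(2, Add(Rational(-3, 4), Mul(Rational(-1, 4), r))) = Add(Rational(5, 4), Mul(Rational(-1, 4), r)))
Add(Mul(-46, 27), Function('A')(2, 5)) = Add(Mul(-46, 27), Add(Rational(5, 4), Mul(Rational(-1, 4), 5))) = Add(-1242, Add(Rational(5, 4), Rational(-5, 4))) = Add(-1242, 0) = -1242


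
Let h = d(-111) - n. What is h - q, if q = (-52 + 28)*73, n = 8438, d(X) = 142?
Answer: -6544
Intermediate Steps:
q = -1752 (q = -24*73 = -1752)
h = -8296 (h = 142 - 1*8438 = 142 - 8438 = -8296)
h - q = -8296 - 1*(-1752) = -8296 + 1752 = -6544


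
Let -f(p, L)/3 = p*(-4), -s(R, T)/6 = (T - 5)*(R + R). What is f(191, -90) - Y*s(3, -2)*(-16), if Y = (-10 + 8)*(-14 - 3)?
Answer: 139380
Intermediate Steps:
s(R, T) = -12*R*(-5 + T) (s(R, T) = -6*(T - 5)*(R + R) = -6*(-5 + T)*2*R = -12*R*(-5 + T))
f(p, L) = 12*p (f(p, L) = -3*p*(-4) = -(-12)*p = 12*p)
Y = 34 (Y = -2*(-17) = 34)
f(191, -90) - Y*s(3, -2)*(-16) = 12*191 - 34*(12*3*(5 - 1*(-2)))*(-16) = 2292 - 34*(12*3*(5 + 2))*(-16) = 2292 - 34*(12*3*7)*(-16) = 2292 - 34*252*(-16) = 2292 - 8568*(-16) = 2292 - 1*(-137088) = 2292 + 137088 = 139380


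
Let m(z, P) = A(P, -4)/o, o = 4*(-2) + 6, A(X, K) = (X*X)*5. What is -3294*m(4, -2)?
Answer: 32940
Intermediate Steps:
A(X, K) = 5*X² (A(X, K) = X²*5 = 5*X²)
o = -2 (o = -8 + 6 = -2)
m(z, P) = -5*P²/2 (m(z, P) = (5*P²)/(-2) = (5*P²)*(-½) = -5*P²/2)
-3294*m(4, -2) = -(-8235)*(-2)² = -(-8235)*4 = -3294*(-10) = 32940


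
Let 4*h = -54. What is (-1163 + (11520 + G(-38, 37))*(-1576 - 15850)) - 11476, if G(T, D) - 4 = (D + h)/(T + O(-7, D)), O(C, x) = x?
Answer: -200420352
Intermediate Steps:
h = -27/2 (h = (¼)*(-54) = -27/2 ≈ -13.500)
G(T, D) = 4 + (-27/2 + D)/(D + T) (G(T, D) = 4 + (D - 27/2)/(T + D) = 4 + (-27/2 + D)/(D + T))
(-1163 + (11520 + G(-38, 37))*(-1576 - 15850)) - 11476 = (-1163 + (11520 + (-27/2 + 4*(-38) + 5*37)/(37 - 38))*(-1576 - 15850)) - 11476 = (-1163 + (11520 + (-27/2 - 152 + 185)/(-1))*(-17426)) - 11476 = (-1163 + (11520 - 1*39/2)*(-17426)) - 11476 = (-1163 + (11520 - 39/2)*(-17426)) - 11476 = (-1163 + (23001/2)*(-17426)) - 11476 = (-1163 - 200407713) - 11476 = -200408876 - 11476 = -200420352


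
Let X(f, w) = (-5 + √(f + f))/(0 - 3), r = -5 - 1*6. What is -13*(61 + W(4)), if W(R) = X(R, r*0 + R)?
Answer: -2444/3 + 26*√2/3 ≈ -802.41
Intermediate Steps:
r = -11 (r = -5 - 6 = -11)
X(f, w) = 5/3 - √2*√f/3 (X(f, w) = (-5 + √(2*f))/(-3) = (-5 + √2*√f)*(-⅓) = 5/3 - √2*√f/3)
W(R) = 5/3 - √2*√R/3
-13*(61 + W(4)) = -13*(61 + (5/3 - √2*√4/3)) = -13*(61 + (5/3 - ⅓*√2*2)) = -13*(61 + (5/3 - 2*√2/3)) = -13*(188/3 - 2*√2/3) = -2444/3 + 26*√2/3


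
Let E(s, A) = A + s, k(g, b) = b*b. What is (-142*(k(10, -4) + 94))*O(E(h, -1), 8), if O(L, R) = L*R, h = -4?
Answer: 624800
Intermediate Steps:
k(g, b) = b²
(-142*(k(10, -4) + 94))*O(E(h, -1), 8) = (-142*((-4)² + 94))*((-1 - 4)*8) = (-142*(16 + 94))*(-5*8) = -142*110*(-40) = -15620*(-40) = 624800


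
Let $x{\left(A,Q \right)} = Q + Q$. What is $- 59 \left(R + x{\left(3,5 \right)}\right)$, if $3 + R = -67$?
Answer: $3540$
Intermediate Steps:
$R = -70$ ($R = -3 - 67 = -70$)
$x{\left(A,Q \right)} = 2 Q$
$- 59 \left(R + x{\left(3,5 \right)}\right) = - 59 \left(-70 + 2 \cdot 5\right) = - 59 \left(-70 + 10\right) = \left(-59\right) \left(-60\right) = 3540$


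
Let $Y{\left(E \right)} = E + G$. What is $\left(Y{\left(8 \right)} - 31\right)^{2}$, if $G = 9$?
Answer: $196$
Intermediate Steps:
$Y{\left(E \right)} = 9 + E$ ($Y{\left(E \right)} = E + 9 = 9 + E$)
$\left(Y{\left(8 \right)} - 31\right)^{2} = \left(\left(9 + 8\right) - 31\right)^{2} = \left(17 - 31\right)^{2} = \left(-14\right)^{2} = 196$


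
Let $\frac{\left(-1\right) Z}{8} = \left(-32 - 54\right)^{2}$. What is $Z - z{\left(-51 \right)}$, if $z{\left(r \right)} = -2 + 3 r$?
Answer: $-59013$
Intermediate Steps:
$Z = -59168$ ($Z = - 8 \left(-32 - 54\right)^{2} = - 8 \left(-86\right)^{2} = \left(-8\right) 7396 = -59168$)
$Z - z{\left(-51 \right)} = -59168 - \left(-2 + 3 \left(-51\right)\right) = -59168 - \left(-2 - 153\right) = -59168 - -155 = -59168 + 155 = -59013$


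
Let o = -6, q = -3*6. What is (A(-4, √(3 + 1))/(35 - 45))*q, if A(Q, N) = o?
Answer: -54/5 ≈ -10.800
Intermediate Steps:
q = -18
A(Q, N) = -6
(A(-4, √(3 + 1))/(35 - 45))*q = -6/(35 - 45)*(-18) = -6/(-10)*(-18) = -6*(-⅒)*(-18) = (⅗)*(-18) = -54/5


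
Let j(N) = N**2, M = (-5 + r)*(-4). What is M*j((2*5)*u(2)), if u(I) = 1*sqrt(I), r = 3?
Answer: 1600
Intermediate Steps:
u(I) = sqrt(I)
M = 8 (M = (-5 + 3)*(-4) = -2*(-4) = 8)
M*j((2*5)*u(2)) = 8*((2*5)*sqrt(2))**2 = 8*(10*sqrt(2))**2 = 8*200 = 1600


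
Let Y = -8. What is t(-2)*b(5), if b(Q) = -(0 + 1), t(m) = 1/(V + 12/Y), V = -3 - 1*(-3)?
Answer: ⅔ ≈ 0.66667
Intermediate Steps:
V = 0 (V = -3 + 3 = 0)
t(m) = -⅔ (t(m) = 1/(0 + 12/(-8)) = 1/(0 + 12*(-⅛)) = 1/(0 - 3/2) = 1/(-3/2) = -⅔)
b(Q) = -1 (b(Q) = -1*1 = -1)
t(-2)*b(5) = -⅔*(-1) = ⅔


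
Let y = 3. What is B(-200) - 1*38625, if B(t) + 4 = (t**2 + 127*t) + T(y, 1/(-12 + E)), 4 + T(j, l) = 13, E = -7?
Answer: -24020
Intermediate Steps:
T(j, l) = 9 (T(j, l) = -4 + 13 = 9)
B(t) = 5 + t**2 + 127*t (B(t) = -4 + ((t**2 + 127*t) + 9) = -4 + (9 + t**2 + 127*t) = 5 + t**2 + 127*t)
B(-200) - 1*38625 = (5 + (-200)**2 + 127*(-200)) - 1*38625 = (5 + 40000 - 25400) - 38625 = 14605 - 38625 = -24020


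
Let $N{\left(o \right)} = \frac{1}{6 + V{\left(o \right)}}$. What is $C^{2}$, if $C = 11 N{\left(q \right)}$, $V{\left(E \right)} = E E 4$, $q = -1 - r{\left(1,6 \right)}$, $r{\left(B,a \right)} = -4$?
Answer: $\frac{121}{1764} \approx 0.068594$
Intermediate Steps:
$q = 3$ ($q = -1 - -4 = -1 + 4 = 3$)
$V{\left(E \right)} = 4 E^{2}$ ($V{\left(E \right)} = E^{2} \cdot 4 = 4 E^{2}$)
$N{\left(o \right)} = \frac{1}{6 + 4 o^{2}}$
$C = \frac{11}{42}$ ($C = 11 \frac{1}{2 \left(3 + 2 \cdot 3^{2}\right)} = 11 \frac{1}{2 \left(3 + 2 \cdot 9\right)} = 11 \frac{1}{2 \left(3 + 18\right)} = 11 \frac{1}{2 \cdot 21} = 11 \cdot \frac{1}{2} \cdot \frac{1}{21} = 11 \cdot \frac{1}{42} = \frac{11}{42} \approx 0.2619$)
$C^{2} = \left(\frac{11}{42}\right)^{2} = \frac{121}{1764}$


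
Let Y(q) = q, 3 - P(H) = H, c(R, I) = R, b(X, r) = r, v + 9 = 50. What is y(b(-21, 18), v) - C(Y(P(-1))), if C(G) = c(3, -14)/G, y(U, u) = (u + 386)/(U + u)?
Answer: 1531/236 ≈ 6.4873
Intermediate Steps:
v = 41 (v = -9 + 50 = 41)
P(H) = 3 - H
y(U, u) = (386 + u)/(U + u)
C(G) = 3/G
y(b(-21, 18), v) - C(Y(P(-1))) = (386 + 41)/(18 + 41) - 3/(3 - 1*(-1)) = 427/59 - 3/(3 + 1) = (1/59)*427 - 3/4 = 427/59 - 3/4 = 427/59 - 1*¾ = 427/59 - ¾ = 1531/236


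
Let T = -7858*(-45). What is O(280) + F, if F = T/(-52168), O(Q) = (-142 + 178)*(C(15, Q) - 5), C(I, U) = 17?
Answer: 11091483/26084 ≈ 425.22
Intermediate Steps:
T = 353610
O(Q) = 432 (O(Q) = (-142 + 178)*(17 - 5) = 36*12 = 432)
F = -176805/26084 (F = 353610/(-52168) = 353610*(-1/52168) = -176805/26084 ≈ -6.7783)
O(280) + F = 432 - 176805/26084 = 11091483/26084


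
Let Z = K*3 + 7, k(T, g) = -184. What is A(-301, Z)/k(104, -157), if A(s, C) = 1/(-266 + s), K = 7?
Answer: 1/104328 ≈ 9.5852e-6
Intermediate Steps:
Z = 28 (Z = 7*3 + 7 = 21 + 7 = 28)
A(-301, Z)/k(104, -157) = 1/(-266 - 301*(-184)) = -1/184/(-567) = -1/567*(-1/184) = 1/104328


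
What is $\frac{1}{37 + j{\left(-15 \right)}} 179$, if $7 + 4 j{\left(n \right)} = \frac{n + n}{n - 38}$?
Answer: $\frac{37948}{7503} \approx 5.0577$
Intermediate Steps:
$j{\left(n \right)} = - \frac{7}{4} + \frac{n}{2 \left(-38 + n\right)}$ ($j{\left(n \right)} = - \frac{7}{4} + \frac{\left(n + n\right) \frac{1}{n - 38}}{4} = - \frac{7}{4} + \frac{2 n \frac{1}{-38 + n}}{4} = - \frac{7}{4} + \frac{n}{2 \left(-38 + n\right)}$)
$\frac{1}{37 + j{\left(-15 \right)}} 179 = \frac{1}{37 + \frac{266 - -75}{4 \left(-38 - 15\right)}} 179 = \frac{1}{37 + \frac{266 + 75}{4 \left(-53\right)}} 179 = \frac{1}{37 + \frac{1}{4} \left(- \frac{1}{53}\right) 341} \cdot 179 = \frac{1}{37 - \frac{341}{212}} \cdot 179 = \frac{1}{\frac{7503}{212}} \cdot 179 = \frac{212}{7503} \cdot 179 = \frac{37948}{7503}$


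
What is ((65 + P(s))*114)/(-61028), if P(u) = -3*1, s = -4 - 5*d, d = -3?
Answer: -93/803 ≈ -0.11582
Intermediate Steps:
s = 11 (s = -4 - 5*(-3) = -4 + 15 = 11)
P(u) = -3
((65 + P(s))*114)/(-61028) = ((65 - 3)*114)/(-61028) = (62*114)*(-1/61028) = 7068*(-1/61028) = -93/803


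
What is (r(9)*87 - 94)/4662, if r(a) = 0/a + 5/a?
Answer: -137/13986 ≈ -0.0097955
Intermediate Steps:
r(a) = 5/a (r(a) = 0 + 5/a = 5/a)
(r(9)*87 - 94)/4662 = ((5/9)*87 - 94)/4662 = ((5*(⅑))*87 - 94)*(1/4662) = ((5/9)*87 - 94)*(1/4662) = (145/3 - 94)*(1/4662) = -137/3*1/4662 = -137/13986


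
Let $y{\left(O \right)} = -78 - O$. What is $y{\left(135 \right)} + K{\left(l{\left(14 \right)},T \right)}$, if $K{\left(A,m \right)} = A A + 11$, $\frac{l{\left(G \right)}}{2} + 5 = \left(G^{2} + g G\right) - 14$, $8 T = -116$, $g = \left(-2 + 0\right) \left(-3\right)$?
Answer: $272282$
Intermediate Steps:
$g = 6$ ($g = \left(-2\right) \left(-3\right) = 6$)
$T = - \frac{29}{2}$ ($T = \frac{1}{8} \left(-116\right) = - \frac{29}{2} \approx -14.5$)
$l{\left(G \right)} = -38 + 2 G^{2} + 12 G$ ($l{\left(G \right)} = -10 + 2 \left(\left(G^{2} + 6 G\right) - 14\right) = -10 + 2 \left(-14 + G^{2} + 6 G\right) = -10 + \left(-28 + 2 G^{2} + 12 G\right) = -38 + 2 G^{2} + 12 G$)
$K{\left(A,m \right)} = 11 + A^{2}$ ($K{\left(A,m \right)} = A^{2} + 11 = 11 + A^{2}$)
$y{\left(135 \right)} + K{\left(l{\left(14 \right)},T \right)} = \left(-78 - 135\right) + \left(11 + \left(-38 + 2 \cdot 14^{2} + 12 \cdot 14\right)^{2}\right) = \left(-78 - 135\right) + \left(11 + \left(-38 + 2 \cdot 196 + 168\right)^{2}\right) = -213 + \left(11 + \left(-38 + 392 + 168\right)^{2}\right) = -213 + \left(11 + 522^{2}\right) = -213 + \left(11 + 272484\right) = -213 + 272495 = 272282$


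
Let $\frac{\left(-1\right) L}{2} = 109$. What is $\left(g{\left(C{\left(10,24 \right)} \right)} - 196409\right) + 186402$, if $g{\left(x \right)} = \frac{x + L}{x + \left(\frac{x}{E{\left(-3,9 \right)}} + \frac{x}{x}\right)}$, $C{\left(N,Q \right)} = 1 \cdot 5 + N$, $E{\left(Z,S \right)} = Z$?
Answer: $- \frac{110280}{11} \approx -10025.0$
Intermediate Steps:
$C{\left(N,Q \right)} = 5 + N$
$L = -218$ ($L = \left(-2\right) 109 = -218$)
$g{\left(x \right)} = \frac{-218 + x}{1 + \frac{2 x}{3}}$ ($g{\left(x \right)} = \frac{x - 218}{x + \left(\frac{x}{-3} + \frac{x}{x}\right)} = \frac{-218 + x}{x + \left(x \left(- \frac{1}{3}\right) + 1\right)} = \frac{-218 + x}{x - \left(-1 + \frac{x}{3}\right)} = \frac{-218 + x}{1 + \frac{2 x}{3}}$)
$\left(g{\left(C{\left(10,24 \right)} \right)} - 196409\right) + 186402 = \left(\frac{3 \left(-218 + \left(5 + 10\right)\right)}{3 + 2 \left(5 + 10\right)} - 196409\right) + 186402 = \left(\frac{3 \left(-218 + 15\right)}{3 + 2 \cdot 15} - 196409\right) + 186402 = \left(3 \frac{1}{3 + 30} \left(-203\right) - 196409\right) + 186402 = \left(3 \cdot \frac{1}{33} \left(-203\right) - 196409\right) + 186402 = \left(- \frac{203}{11} - 196409\right) + 186402 = - \frac{2160702}{11} + 186402 = - \frac{110280}{11}$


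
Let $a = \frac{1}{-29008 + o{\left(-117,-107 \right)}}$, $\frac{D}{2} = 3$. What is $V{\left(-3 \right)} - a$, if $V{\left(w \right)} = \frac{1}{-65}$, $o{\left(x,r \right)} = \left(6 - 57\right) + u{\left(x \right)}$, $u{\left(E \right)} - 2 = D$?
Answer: $- \frac{28986}{1888315} \approx -0.01535$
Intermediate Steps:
$D = 6$ ($D = 2 \cdot 3 = 6$)
$u{\left(E \right)} = 8$ ($u{\left(E \right)} = 2 + 6 = 8$)
$o{\left(x,r \right)} = -43$ ($o{\left(x,r \right)} = \left(6 - 57\right) + 8 = -51 + 8 = -43$)
$V{\left(w \right)} = - \frac{1}{65}$
$a = - \frac{1}{29051}$ ($a = \frac{1}{-29008 - 43} = \frac{1}{-29051} = - \frac{1}{29051} \approx -3.4422 \cdot 10^{-5}$)
$V{\left(-3 \right)} - a = - \frac{1}{65} - - \frac{1}{29051} = - \frac{1}{65} + \frac{1}{29051} = - \frac{28986}{1888315}$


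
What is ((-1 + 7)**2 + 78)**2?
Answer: 12996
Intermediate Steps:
((-1 + 7)**2 + 78)**2 = (6**2 + 78)**2 = (36 + 78)**2 = 114**2 = 12996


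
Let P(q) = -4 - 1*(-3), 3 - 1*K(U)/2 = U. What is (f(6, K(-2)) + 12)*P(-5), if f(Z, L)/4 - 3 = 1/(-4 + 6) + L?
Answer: -66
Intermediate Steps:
K(U) = 6 - 2*U
f(Z, L) = 14 + 4*L (f(Z, L) = 12 + 4*(1/(-4 + 6) + L) = 12 + 4*(1/2 + L) = 12 + (2 + 4*L) = 14 + 4*L)
P(q) = -1 (P(q) = -4 + 3 = -1)
(f(6, K(-2)) + 12)*P(-5) = ((14 + 4*(6 - 2*(-2))) + 12)*(-1) = ((14 + 4*(6 + 4)) + 12)*(-1) = ((14 + 4*10) + 12)*(-1) = ((14 + 40) + 12)*(-1) = (54 + 12)*(-1) = 66*(-1) = -66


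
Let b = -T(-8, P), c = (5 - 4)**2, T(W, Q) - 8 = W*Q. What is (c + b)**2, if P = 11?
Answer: 6561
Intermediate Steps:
T(W, Q) = 8 + Q*W (T(W, Q) = 8 + W*Q = 8 + Q*W)
c = 1 (c = 1**2 = 1)
b = 80 (b = -(8 + 11*(-8)) = -(8 - 88) = -1*(-80) = 80)
(c + b)**2 = (1 + 80)**2 = 81**2 = 6561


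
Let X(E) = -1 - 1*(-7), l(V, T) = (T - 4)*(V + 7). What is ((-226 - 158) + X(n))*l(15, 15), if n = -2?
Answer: -91476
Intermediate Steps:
l(V, T) = (-4 + T)*(7 + V)
X(E) = 6 (X(E) = -1 + 7 = 6)
((-226 - 158) + X(n))*l(15, 15) = ((-226 - 158) + 6)*(-28 - 4*15 + 7*15 + 15*15) = (-384 + 6)*(-28 - 60 + 105 + 225) = -378*242 = -91476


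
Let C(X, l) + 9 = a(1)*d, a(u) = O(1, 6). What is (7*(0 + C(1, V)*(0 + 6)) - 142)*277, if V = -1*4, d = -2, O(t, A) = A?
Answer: -283648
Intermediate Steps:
a(u) = 6
V = -4
C(X, l) = -21 (C(X, l) = -9 + 6*(-2) = -9 - 12 = -21)
(7*(0 + C(1, V)*(0 + 6)) - 142)*277 = (7*(0 - 21*(0 + 6)) - 142)*277 = (7*(0 - 21*6) - 142)*277 = (7*(0 - 126) - 142)*277 = (7*(-126) - 142)*277 = (-882 - 142)*277 = -1024*277 = -283648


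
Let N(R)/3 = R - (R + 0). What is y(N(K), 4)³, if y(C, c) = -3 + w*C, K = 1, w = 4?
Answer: -27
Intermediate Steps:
N(R) = 0 (N(R) = 3*(R - (R + 0)) = 3*(R - R) = 3*0 = 0)
y(C, c) = -3 + 4*C
y(N(K), 4)³ = (-3 + 4*0)³ = (-3 + 0)³ = (-3)³ = -27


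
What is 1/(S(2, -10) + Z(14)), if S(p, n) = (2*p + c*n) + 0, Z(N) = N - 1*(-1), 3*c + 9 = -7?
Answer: 3/217 ≈ 0.013825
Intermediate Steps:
c = -16/3 (c = -3 + (⅓)*(-7) = -3 - 7/3 = -16/3 ≈ -5.3333)
Z(N) = 1 + N (Z(N) = N + 1 = 1 + N)
S(p, n) = 2*p - 16*n/3 (S(p, n) = (2*p - 16*n/3) + 0 = 2*p - 16*n/3)
1/(S(2, -10) + Z(14)) = 1/((2*2 - 16/3*(-10)) + (1 + 14)) = 1/((4 + 160/3) + 15) = 1/(172/3 + 15) = 1/(217/3) = 3/217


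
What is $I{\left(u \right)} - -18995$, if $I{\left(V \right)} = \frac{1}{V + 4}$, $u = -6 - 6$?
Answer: $\frac{151959}{8} \approx 18995.0$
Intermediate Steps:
$u = -12$ ($u = -6 - 6 = -12$)
$I{\left(V \right)} = \frac{1}{4 + V}$
$I{\left(u \right)} - -18995 = \frac{1}{4 - 12} - -18995 = \frac{1}{-8} + 18995 = - \frac{1}{8} + 18995 = \frac{151959}{8}$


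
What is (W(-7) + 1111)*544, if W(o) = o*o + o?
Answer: 627232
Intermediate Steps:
W(o) = o + o**2 (W(o) = o**2 + o = o + o**2)
(W(-7) + 1111)*544 = (-7*(1 - 7) + 1111)*544 = (-7*(-6) + 1111)*544 = (42 + 1111)*544 = 1153*544 = 627232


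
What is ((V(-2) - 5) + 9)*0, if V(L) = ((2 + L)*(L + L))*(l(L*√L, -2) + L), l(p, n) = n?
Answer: 0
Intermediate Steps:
V(L) = 2*L*(-2 + L)*(2 + L) (V(L) = ((2 + L)*(L + L))*(-2 + L) = ((2 + L)*(2*L))*(-2 + L) = (2*L*(2 + L))*(-2 + L) = 2*L*(-2 + L)*(2 + L))
((V(-2) - 5) + 9)*0 = ((2*(-2)*(-4 + (-2)²) - 5) + 9)*0 = ((2*(-2)*(-4 + 4) - 5) + 9)*0 = ((2*(-2)*0 - 5) + 9)*0 = ((0 - 5) + 9)*0 = (-5 + 9)*0 = 4*0 = 0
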